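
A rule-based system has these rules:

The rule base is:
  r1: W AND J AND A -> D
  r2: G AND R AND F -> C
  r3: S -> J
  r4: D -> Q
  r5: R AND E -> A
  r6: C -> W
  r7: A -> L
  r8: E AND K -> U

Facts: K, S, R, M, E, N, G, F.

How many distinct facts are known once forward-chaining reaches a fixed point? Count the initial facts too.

16

Round 1 fires r2, r3, r5, r8, giving C, J, A, U.
Round 2 fires r6, r7, giving W, L.
Round 3 fires r1, giving D.
Round 4 fires r4, giving Q.
Closure: {A, C, D, E, F, G, J, K, L, M, N, Q, R, S, U, W} — 16 facts.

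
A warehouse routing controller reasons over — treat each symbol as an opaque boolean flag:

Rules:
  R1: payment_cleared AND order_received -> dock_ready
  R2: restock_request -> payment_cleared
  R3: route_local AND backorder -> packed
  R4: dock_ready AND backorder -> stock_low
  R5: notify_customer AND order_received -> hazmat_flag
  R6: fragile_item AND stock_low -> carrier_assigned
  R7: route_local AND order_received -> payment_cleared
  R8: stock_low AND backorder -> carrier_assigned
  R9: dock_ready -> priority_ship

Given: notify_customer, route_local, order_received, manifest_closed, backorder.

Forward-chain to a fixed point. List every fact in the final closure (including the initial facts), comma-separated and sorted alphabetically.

backorder, carrier_assigned, dock_ready, hazmat_flag, manifest_closed, notify_customer, order_received, packed, payment_cleared, priority_ship, route_local, stock_low

[1] R3 [route_local AND backorder -> packed]; R5 [notify_customer AND order_received -> hazmat_flag]; R7 [route_local AND order_received -> payment_cleared]. ⇒ new: packed, hazmat_flag, payment_cleared.
[2] R1 [payment_cleared AND order_received -> dock_ready]. ⇒ new: dock_ready.
[3] R4 [dock_ready AND backorder -> stock_low]; R9 [dock_ready -> priority_ship]. ⇒ new: stock_low, priority_ship.
[4] R8 [stock_low AND backorder -> carrier_assigned]. ⇒ new: carrier_assigned.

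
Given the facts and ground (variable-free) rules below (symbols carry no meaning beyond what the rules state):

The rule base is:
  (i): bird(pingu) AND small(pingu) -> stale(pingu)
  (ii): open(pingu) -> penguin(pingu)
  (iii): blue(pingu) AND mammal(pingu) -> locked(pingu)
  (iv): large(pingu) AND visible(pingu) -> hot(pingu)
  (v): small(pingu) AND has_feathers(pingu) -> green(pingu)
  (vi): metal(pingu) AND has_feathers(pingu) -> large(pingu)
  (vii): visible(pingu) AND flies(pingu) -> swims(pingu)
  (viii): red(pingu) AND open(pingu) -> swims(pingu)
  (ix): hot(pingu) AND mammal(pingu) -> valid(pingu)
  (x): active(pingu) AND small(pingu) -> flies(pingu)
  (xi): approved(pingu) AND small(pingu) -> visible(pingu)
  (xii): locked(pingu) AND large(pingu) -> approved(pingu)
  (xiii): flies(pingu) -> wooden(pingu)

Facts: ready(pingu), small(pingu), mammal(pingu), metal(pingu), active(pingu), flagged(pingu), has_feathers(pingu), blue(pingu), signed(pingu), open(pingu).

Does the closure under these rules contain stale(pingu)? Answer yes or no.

[1] (ii) [open(pingu) -> penguin(pingu)]; (iii) [blue(pingu) AND mammal(pingu) -> locked(pingu)]; (v) [small(pingu) AND has_feathers(pingu) -> green(pingu)]; (vi) [metal(pingu) AND has_feathers(pingu) -> large(pingu)]; (x) [active(pingu) AND small(pingu) -> flies(pingu)]. ⇒ new: penguin(pingu), locked(pingu), green(pingu), large(pingu), flies(pingu).
[2] (xii) [locked(pingu) AND large(pingu) -> approved(pingu)]; (xiii) [flies(pingu) -> wooden(pingu)]. ⇒ new: approved(pingu), wooden(pingu).
[3] (xi) [approved(pingu) AND small(pingu) -> visible(pingu)]. ⇒ new: visible(pingu).
[4] (iv) [large(pingu) AND visible(pingu) -> hot(pingu)]; (vii) [visible(pingu) AND flies(pingu) -> swims(pingu)]. ⇒ new: hot(pingu), swims(pingu).
[5] (ix) [hot(pingu) AND mammal(pingu) -> valid(pingu)]. ⇒ new: valid(pingu).
Fixed point reached. stale(pingu) is concluded only by (i); (i) needs bird(pingu) (never derived).

no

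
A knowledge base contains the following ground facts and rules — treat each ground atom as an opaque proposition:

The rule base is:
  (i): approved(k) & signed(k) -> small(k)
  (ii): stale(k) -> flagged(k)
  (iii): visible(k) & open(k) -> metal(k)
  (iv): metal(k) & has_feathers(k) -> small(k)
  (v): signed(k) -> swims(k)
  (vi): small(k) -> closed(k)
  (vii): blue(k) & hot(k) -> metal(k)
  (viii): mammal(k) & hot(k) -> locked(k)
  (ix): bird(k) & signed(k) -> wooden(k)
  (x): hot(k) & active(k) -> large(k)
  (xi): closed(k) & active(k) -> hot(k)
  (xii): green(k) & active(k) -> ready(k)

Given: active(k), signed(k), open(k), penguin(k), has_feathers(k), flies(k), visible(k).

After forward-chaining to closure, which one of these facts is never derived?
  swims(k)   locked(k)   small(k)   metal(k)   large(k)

locked(k)

Round 1 fires (iii), (v), giving metal(k), swims(k).
Round 2 fires (iv), giving small(k).
Round 3 fires (vi), giving closed(k).
Round 4 fires (xi), giving hot(k).
Round 5 fires (x), giving large(k).
Derived: metal(k) (round 1), large(k) (round 5), small(k) (round 2), swims(k) (round 1). locked(k) never appears in any round.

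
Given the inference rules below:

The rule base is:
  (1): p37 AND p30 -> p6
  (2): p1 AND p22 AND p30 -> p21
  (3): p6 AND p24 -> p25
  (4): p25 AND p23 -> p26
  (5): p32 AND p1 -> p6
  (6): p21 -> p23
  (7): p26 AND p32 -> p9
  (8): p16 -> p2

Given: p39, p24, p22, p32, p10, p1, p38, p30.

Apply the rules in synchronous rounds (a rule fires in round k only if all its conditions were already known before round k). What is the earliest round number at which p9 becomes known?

Round 1: (2) [p1 AND p22 AND p30 -> p21]; (5) [p32 AND p1 -> p6]. New: p21, p6.
Round 2: (3) [p6 AND p24 -> p25]; (6) [p21 -> p23]. New: p25, p23.
Round 3: (4) [p25 AND p23 -> p26]. New: p26.
Round 4: (7) [p26 AND p32 -> p9]. New: p9.
p9 first appears in round 4.

4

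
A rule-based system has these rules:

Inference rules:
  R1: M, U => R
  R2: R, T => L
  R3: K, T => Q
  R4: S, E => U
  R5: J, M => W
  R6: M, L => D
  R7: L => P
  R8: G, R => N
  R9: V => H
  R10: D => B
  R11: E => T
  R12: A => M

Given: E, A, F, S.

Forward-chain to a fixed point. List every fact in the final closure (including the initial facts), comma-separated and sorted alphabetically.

A, B, D, E, F, L, M, P, R, S, T, U

[1] R4 [S, E => U]; R11 [E => T]; R12 [A => M]. ⇒ new: U, T, M.
[2] R1 [M, U => R]. ⇒ new: R.
[3] R2 [R, T => L]. ⇒ new: L.
[4] R6 [M, L => D]; R7 [L => P]. ⇒ new: D, P.
[5] R10 [D => B]. ⇒ new: B.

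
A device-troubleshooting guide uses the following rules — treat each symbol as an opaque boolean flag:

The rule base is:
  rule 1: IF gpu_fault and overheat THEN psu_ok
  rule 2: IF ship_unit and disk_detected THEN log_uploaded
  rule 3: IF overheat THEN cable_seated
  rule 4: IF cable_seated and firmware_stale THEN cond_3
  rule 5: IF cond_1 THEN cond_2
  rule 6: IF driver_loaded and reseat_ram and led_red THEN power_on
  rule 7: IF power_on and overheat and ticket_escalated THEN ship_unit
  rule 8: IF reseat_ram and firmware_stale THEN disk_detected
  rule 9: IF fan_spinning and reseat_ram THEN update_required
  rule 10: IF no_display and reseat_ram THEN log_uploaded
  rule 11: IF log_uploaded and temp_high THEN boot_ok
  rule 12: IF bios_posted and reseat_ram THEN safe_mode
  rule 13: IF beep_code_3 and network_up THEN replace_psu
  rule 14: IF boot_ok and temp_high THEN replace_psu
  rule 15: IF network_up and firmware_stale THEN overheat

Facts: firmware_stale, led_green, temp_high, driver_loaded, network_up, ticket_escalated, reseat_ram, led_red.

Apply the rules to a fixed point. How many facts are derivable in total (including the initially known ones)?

[1] rule 6 [IF driver_loaded and reseat_ram and led_red THEN power_on]; rule 8 [IF reseat_ram and firmware_stale THEN disk_detected]; rule 15 [IF network_up and firmware_stale THEN overheat]. ⇒ new: power_on, disk_detected, overheat.
[2] rule 3 [IF overheat THEN cable_seated]; rule 7 [IF power_on and overheat and ticket_escalated THEN ship_unit]. ⇒ new: cable_seated, ship_unit.
[3] rule 2 [IF ship_unit and disk_detected THEN log_uploaded]; rule 4 [IF cable_seated and firmware_stale THEN cond_3]. ⇒ new: log_uploaded, cond_3.
[4] rule 11 [IF log_uploaded and temp_high THEN boot_ok]. ⇒ new: boot_ok.
[5] rule 14 [IF boot_ok and temp_high THEN replace_psu]. ⇒ new: replace_psu.
Closure: {boot_ok, cable_seated, cond_3, disk_detected, driver_loaded, firmware_stale, led_green, led_red, log_uploaded, network_up, overheat, power_on, replace_psu, reseat_ram, ship_unit, temp_high, ticket_escalated} — 17 facts.

17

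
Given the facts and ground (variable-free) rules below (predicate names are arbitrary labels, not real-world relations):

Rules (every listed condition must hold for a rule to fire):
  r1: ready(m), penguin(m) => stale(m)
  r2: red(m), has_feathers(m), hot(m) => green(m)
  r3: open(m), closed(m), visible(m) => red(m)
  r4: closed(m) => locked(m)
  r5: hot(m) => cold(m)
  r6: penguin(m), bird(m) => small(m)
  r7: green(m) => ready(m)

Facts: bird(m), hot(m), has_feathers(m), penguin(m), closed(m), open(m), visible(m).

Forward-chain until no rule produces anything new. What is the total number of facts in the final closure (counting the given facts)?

14

Round 1: r3 [open(m), closed(m), visible(m) => red(m)]; r4 [closed(m) => locked(m)]; r5 [hot(m) => cold(m)]; r6 [penguin(m), bird(m) => small(m)]. New: red(m), locked(m), cold(m), small(m).
Round 2: r2 [red(m), has_feathers(m), hot(m) => green(m)]. New: green(m).
Round 3: r7 [green(m) => ready(m)]. New: ready(m).
Round 4: r1 [ready(m), penguin(m) => stale(m)]. New: stale(m).
Closure: {bird(m), closed(m), cold(m), green(m), has_feathers(m), hot(m), locked(m), open(m), penguin(m), ready(m), red(m), small(m), stale(m), visible(m)} — 14 facts.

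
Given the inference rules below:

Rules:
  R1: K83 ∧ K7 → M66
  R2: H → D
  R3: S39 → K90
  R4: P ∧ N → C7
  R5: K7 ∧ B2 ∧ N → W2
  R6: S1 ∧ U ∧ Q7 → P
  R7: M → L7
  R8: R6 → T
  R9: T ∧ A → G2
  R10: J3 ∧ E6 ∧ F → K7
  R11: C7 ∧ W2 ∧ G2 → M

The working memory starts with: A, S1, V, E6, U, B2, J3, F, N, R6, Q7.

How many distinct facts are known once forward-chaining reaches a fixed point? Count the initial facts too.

19

Round 1: R6 [S1 ∧ U ∧ Q7 → P]; R8 [R6 → T]; R10 [J3 ∧ E6 ∧ F → K7]. New: P, T, K7.
Round 2: R4 [P ∧ N → C7]; R5 [K7 ∧ B2 ∧ N → W2]; R9 [T ∧ A → G2]. New: C7, W2, G2.
Round 3: R11 [C7 ∧ W2 ∧ G2 → M]. New: M.
Round 4: R7 [M → L7]. New: L7.
Closure: {A, B2, C7, E6, F, G2, J3, K7, L7, M, N, P, Q7, R6, S1, T, U, V, W2} — 19 facts.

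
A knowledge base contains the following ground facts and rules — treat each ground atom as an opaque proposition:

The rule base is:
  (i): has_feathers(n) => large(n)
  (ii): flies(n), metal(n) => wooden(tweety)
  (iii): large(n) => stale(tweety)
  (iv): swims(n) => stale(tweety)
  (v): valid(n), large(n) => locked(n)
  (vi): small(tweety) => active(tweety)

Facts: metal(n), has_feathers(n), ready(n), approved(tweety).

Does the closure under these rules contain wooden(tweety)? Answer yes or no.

no

Round 1: (i) [has_feathers(n) => large(n)]. Adds large(n).
Round 2: (iii) [large(n) => stale(tweety)]. Adds stale(tweety).
Fixed point reached. wooden(tweety) is concluded only by (ii); (ii) needs flies(n) (never derived).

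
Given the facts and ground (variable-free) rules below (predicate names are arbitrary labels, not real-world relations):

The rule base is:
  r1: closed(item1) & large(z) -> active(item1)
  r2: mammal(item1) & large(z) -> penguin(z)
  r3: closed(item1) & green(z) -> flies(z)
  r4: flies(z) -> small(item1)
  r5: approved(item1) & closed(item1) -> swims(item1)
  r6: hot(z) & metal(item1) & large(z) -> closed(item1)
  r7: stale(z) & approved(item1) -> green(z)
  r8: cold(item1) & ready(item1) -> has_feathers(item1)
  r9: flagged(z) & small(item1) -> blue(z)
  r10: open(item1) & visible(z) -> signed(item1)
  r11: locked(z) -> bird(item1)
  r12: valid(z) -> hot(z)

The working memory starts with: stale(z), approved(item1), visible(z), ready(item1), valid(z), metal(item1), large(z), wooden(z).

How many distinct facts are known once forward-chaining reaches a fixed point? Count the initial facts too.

Round 1 fires r7, r12, giving green(z), hot(z).
Round 2 fires r6, giving closed(item1).
Round 3 fires r1, r3, r5, giving active(item1), flies(z), swims(item1).
Round 4 fires r4, giving small(item1).
Closure: {active(item1), approved(item1), closed(item1), flies(z), green(z), hot(z), large(z), metal(item1), ready(item1), small(item1), stale(z), swims(item1), valid(z), visible(z), wooden(z)} — 15 facts.

15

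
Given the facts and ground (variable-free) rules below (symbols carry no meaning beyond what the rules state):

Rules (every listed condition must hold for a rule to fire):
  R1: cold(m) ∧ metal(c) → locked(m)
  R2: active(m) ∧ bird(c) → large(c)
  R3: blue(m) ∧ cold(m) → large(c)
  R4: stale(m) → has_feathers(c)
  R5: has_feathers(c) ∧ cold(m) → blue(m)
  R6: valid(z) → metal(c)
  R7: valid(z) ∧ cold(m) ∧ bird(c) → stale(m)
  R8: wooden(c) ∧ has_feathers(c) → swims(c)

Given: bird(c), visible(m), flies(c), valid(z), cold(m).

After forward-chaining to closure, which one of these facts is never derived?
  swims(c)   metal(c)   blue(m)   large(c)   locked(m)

swims(c)

Round 1: R6 [valid(z) → metal(c)]; R7 [valid(z) ∧ cold(m) ∧ bird(c) → stale(m)]. New: metal(c), stale(m).
Round 2: R1 [cold(m) ∧ metal(c) → locked(m)]; R4 [stale(m) → has_feathers(c)]. New: locked(m), has_feathers(c).
Round 3: R5 [has_feathers(c) ∧ cold(m) → blue(m)]. New: blue(m).
Round 4: R3 [blue(m) ∧ cold(m) → large(c)]. New: large(c).
Derived: metal(c) (round 1), blue(m) (round 3), locked(m) (round 2), large(c) (round 4). swims(c) never appears in any round.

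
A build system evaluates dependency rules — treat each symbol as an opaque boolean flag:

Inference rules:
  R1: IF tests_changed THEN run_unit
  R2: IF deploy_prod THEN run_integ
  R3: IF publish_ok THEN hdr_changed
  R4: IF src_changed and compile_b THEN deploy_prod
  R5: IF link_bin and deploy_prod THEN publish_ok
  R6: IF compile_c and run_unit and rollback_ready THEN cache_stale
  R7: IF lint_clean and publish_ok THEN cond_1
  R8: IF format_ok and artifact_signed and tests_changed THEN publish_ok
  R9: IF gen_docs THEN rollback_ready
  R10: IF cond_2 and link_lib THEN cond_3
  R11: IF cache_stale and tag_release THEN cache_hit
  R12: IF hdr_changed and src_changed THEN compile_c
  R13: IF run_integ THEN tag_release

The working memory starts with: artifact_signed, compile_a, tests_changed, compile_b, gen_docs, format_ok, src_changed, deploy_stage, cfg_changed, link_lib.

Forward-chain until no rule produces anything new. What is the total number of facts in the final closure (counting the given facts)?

Round 1 — R1, R4, R8, R9, derive run_unit, deploy_prod, publish_ok, rollback_ready.
Round 2 — R2, R3, derive run_integ, hdr_changed.
Round 3 — R12, R13, derive compile_c, tag_release.
Round 4 — R6, derive cache_stale.
Round 5 — R11, derive cache_hit.
Closure: {artifact_signed, cache_hit, cache_stale, cfg_changed, compile_a, compile_b, compile_c, deploy_prod, deploy_stage, format_ok, gen_docs, hdr_changed, link_lib, publish_ok, rollback_ready, run_integ, run_unit, src_changed, tag_release, tests_changed} — 20 facts.

20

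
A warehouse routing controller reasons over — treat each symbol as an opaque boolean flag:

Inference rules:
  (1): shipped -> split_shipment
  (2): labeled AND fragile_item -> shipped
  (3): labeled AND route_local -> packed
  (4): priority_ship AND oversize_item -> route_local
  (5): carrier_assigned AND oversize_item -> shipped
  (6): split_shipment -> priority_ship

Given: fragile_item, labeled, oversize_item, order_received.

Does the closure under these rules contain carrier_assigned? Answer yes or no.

no

Round 1 fires (2), giving shipped.
Round 2 fires (1), giving split_shipment.
Round 3 fires (6), giving priority_ship.
Round 4 fires (4), giving route_local.
Round 5 fires (3), giving packed.
Fixed point reached. No rule has carrier_assigned as a consequent, and it is not given.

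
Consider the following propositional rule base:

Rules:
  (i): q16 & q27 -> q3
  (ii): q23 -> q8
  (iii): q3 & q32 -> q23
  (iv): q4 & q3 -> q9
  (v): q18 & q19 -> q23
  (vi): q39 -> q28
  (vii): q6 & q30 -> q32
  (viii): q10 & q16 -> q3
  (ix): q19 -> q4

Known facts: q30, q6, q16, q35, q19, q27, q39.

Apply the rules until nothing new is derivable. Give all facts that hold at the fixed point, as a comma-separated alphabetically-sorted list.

Round 1: (i) [q16 & q27 -> q3]; (vi) [q39 -> q28]; (vii) [q6 & q30 -> q32]; (ix) [q19 -> q4]. New: q3, q28, q32, q4.
Round 2: (iii) [q3 & q32 -> q23]; (iv) [q4 & q3 -> q9]. New: q23, q9.
Round 3: (ii) [q23 -> q8]. New: q8.

q16, q19, q23, q27, q28, q3, q30, q32, q35, q39, q4, q6, q8, q9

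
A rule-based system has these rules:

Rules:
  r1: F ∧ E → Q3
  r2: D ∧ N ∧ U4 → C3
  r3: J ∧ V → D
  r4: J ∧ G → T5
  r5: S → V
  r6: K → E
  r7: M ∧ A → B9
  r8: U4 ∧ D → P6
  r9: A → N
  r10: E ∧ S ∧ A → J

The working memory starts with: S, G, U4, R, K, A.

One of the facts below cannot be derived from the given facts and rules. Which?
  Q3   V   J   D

Q3

[1] r5 [S → V]; r6 [K → E]; r9 [A → N]. ⇒ new: V, E, N.
[2] r10 [E ∧ S ∧ A → J]. ⇒ new: J.
[3] r3 [J ∧ V → D]; r4 [J ∧ G → T5]. ⇒ new: D, T5.
[4] r2 [D ∧ N ∧ U4 → C3]; r8 [U4 ∧ D → P6]. ⇒ new: C3, P6.
Derived: J (round 2), D (round 3), V (round 1). Q3 never appears in any round.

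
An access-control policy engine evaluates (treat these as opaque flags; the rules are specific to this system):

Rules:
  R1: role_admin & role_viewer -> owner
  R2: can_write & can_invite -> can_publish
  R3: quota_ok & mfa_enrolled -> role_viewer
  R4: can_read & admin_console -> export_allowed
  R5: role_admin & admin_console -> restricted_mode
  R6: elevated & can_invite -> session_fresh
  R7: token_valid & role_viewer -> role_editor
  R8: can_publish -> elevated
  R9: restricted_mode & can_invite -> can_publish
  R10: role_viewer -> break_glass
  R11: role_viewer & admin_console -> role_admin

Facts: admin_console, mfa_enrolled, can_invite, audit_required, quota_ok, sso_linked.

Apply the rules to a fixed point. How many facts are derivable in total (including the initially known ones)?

Round 1: R3 [quota_ok & mfa_enrolled -> role_viewer]. Adds role_viewer.
Round 2: R10 [role_viewer -> break_glass]; R11 [role_viewer & admin_console -> role_admin]. Adds break_glass, role_admin.
Round 3: R1 [role_admin & role_viewer -> owner]; R5 [role_admin & admin_console -> restricted_mode]. Adds owner, restricted_mode.
Round 4: R9 [restricted_mode & can_invite -> can_publish]. Adds can_publish.
Round 5: R8 [can_publish -> elevated]. Adds elevated.
Round 6: R6 [elevated & can_invite -> session_fresh]. Adds session_fresh.
Closure: {admin_console, audit_required, break_glass, can_invite, can_publish, elevated, mfa_enrolled, owner, quota_ok, restricted_mode, role_admin, role_viewer, session_fresh, sso_linked} — 14 facts.

14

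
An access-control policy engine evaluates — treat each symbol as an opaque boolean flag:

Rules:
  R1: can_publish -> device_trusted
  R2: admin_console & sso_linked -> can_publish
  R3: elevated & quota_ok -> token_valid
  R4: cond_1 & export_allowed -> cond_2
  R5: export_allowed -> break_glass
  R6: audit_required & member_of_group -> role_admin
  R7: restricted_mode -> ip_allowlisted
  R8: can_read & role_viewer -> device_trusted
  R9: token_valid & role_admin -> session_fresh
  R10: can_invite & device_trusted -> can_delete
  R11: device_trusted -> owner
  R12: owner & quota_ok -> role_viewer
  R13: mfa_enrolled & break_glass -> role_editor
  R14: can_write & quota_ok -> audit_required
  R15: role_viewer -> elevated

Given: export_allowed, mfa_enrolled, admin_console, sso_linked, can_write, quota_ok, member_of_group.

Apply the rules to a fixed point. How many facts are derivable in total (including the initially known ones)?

18

[1] R2 [admin_console & sso_linked -> can_publish]; R5 [export_allowed -> break_glass]; R14 [can_write & quota_ok -> audit_required]. ⇒ new: can_publish, break_glass, audit_required.
[2] R1 [can_publish -> device_trusted]; R6 [audit_required & member_of_group -> role_admin]; R13 [mfa_enrolled & break_glass -> role_editor]. ⇒ new: device_trusted, role_admin, role_editor.
[3] R11 [device_trusted -> owner]. ⇒ new: owner.
[4] R12 [owner & quota_ok -> role_viewer]. ⇒ new: role_viewer.
[5] R15 [role_viewer -> elevated]. ⇒ new: elevated.
[6] R3 [elevated & quota_ok -> token_valid]. ⇒ new: token_valid.
[7] R9 [token_valid & role_admin -> session_fresh]. ⇒ new: session_fresh.
Closure: {admin_console, audit_required, break_glass, can_publish, can_write, device_trusted, elevated, export_allowed, member_of_group, mfa_enrolled, owner, quota_ok, role_admin, role_editor, role_viewer, session_fresh, sso_linked, token_valid} — 18 facts.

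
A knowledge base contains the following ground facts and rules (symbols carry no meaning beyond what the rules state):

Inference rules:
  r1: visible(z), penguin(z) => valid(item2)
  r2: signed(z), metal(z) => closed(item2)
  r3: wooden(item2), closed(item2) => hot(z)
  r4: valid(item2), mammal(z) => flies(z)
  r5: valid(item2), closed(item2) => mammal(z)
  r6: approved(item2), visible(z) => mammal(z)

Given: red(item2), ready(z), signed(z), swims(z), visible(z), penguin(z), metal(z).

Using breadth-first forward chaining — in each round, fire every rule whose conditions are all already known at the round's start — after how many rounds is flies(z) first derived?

3

Round 1: r1 [visible(z), penguin(z) => valid(item2)]; r2 [signed(z), metal(z) => closed(item2)]. Adds valid(item2), closed(item2).
Round 2: r5 [valid(item2), closed(item2) => mammal(z)]. Adds mammal(z).
Round 3: r4 [valid(item2), mammal(z) => flies(z)]. Adds flies(z).
flies(z) first appears in round 3.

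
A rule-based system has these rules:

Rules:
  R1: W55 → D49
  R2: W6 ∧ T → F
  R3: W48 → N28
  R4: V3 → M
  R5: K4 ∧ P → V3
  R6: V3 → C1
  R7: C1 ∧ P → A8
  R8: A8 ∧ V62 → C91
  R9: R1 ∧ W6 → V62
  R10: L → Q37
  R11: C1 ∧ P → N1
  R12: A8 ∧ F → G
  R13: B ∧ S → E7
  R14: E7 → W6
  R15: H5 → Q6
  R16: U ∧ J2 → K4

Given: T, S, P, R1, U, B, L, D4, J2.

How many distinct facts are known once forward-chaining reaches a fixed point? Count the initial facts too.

22

[1] R10 [L → Q37]; R13 [B ∧ S → E7]; R16 [U ∧ J2 → K4]. ⇒ new: Q37, E7, K4.
[2] R5 [K4 ∧ P → V3]; R14 [E7 → W6]. ⇒ new: V3, W6.
[3] R2 [W6 ∧ T → F]; R4 [V3 → M]; R6 [V3 → C1]; R9 [R1 ∧ W6 → V62]. ⇒ new: F, M, C1, V62.
[4] R7 [C1 ∧ P → A8]; R11 [C1 ∧ P → N1]. ⇒ new: A8, N1.
[5] R8 [A8 ∧ V62 → C91]; R12 [A8 ∧ F → G]. ⇒ new: C91, G.
Closure: {A8, B, C1, C91, D4, E7, F, G, J2, K4, L, M, N1, P, Q37, R1, S, T, U, V3, V62, W6} — 22 facts.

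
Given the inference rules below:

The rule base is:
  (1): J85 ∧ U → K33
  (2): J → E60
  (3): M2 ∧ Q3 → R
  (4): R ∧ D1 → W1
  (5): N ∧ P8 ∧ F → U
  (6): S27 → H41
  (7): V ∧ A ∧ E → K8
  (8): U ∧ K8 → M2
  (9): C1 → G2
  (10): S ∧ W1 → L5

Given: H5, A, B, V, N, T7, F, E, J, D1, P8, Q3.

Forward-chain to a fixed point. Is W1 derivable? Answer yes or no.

yes

Round 1: (2) [J → E60]; (5) [N ∧ P8 ∧ F → U]; (7) [V ∧ A ∧ E → K8]. New: E60, U, K8.
Round 2: (8) [U ∧ K8 → M2]. New: M2.
Round 3: (3) [M2 ∧ Q3 → R]. New: R.
Round 4: (4) [R ∧ D1 → W1]. New: W1.
W1 appears in round 4, so it is derivable.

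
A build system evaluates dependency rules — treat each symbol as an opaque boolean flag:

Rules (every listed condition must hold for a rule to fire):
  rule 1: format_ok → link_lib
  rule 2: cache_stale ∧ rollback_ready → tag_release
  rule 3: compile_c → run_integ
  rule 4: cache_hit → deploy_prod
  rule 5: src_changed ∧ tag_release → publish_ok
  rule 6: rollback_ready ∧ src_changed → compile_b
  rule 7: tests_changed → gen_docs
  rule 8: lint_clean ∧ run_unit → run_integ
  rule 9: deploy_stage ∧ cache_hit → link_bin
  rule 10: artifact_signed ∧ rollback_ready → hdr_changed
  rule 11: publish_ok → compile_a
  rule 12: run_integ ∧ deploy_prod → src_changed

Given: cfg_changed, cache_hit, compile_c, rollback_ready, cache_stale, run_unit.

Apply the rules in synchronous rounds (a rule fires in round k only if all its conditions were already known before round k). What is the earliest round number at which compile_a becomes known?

4

Round 1 fires rule 2, rule 3, rule 4, giving tag_release, run_integ, deploy_prod.
Round 2 fires rule 12, giving src_changed.
Round 3 fires rule 5, rule 6, giving publish_ok, compile_b.
Round 4 fires rule 11, giving compile_a.
compile_a first appears in round 4.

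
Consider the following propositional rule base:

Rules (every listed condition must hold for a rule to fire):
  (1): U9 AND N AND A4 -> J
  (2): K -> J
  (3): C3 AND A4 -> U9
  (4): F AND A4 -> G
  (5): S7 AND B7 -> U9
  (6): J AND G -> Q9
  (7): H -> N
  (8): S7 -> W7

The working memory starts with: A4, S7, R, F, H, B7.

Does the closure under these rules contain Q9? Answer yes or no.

yes

Round 1 — (4), (5), (7), (8), derive G, U9, N, W7.
Round 2 — (1), derive J.
Round 3 — (6), derive Q9.
Q9 appears in round 3, so it is derivable.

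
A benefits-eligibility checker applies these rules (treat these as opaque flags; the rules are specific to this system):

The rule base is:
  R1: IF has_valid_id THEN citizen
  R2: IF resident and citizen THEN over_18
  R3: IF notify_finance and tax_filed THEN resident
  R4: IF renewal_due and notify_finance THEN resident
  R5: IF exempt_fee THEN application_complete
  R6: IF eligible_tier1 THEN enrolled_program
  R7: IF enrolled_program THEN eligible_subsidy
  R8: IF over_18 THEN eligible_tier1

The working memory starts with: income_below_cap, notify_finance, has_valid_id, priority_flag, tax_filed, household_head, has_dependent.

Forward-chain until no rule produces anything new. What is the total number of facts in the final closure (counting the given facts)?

13

Round 1 — R1, R3, derive citizen, resident.
Round 2 — R2, derive over_18.
Round 3 — R8, derive eligible_tier1.
Round 4 — R6, derive enrolled_program.
Round 5 — R7, derive eligible_subsidy.
Closure: {citizen, eligible_subsidy, eligible_tier1, enrolled_program, has_dependent, has_valid_id, household_head, income_below_cap, notify_finance, over_18, priority_flag, resident, tax_filed} — 13 facts.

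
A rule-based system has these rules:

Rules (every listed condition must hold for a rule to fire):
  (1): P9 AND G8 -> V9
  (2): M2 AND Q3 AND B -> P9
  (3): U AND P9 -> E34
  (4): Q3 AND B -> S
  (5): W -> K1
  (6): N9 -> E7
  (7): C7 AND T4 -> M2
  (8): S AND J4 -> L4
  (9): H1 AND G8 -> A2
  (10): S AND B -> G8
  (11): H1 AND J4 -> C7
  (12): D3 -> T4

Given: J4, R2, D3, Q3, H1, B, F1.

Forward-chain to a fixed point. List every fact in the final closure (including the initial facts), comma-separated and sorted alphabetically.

Round 1 — (4), (11), (12), derive S, C7, T4.
Round 2 — (7), (8), (10), derive M2, L4, G8.
Round 3 — (2), (9), derive P9, A2.
Round 4 — (1), derive V9.

A2, B, C7, D3, F1, G8, H1, J4, L4, M2, P9, Q3, R2, S, T4, V9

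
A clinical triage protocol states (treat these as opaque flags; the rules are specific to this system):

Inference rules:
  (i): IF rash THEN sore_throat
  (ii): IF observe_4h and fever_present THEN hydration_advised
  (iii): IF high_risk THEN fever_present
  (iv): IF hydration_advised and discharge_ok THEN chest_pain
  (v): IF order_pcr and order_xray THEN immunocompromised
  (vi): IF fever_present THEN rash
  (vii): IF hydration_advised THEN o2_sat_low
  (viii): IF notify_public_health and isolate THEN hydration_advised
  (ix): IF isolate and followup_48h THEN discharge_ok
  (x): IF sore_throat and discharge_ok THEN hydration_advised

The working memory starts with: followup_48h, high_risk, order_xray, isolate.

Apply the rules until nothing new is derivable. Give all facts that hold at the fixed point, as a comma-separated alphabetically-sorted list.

Round 1: (iii) [IF high_risk THEN fever_present]; (ix) [IF isolate and followup_48h THEN discharge_ok]. New: fever_present, discharge_ok.
Round 2: (vi) [IF fever_present THEN rash]. New: rash.
Round 3: (i) [IF rash THEN sore_throat]. New: sore_throat.
Round 4: (x) [IF sore_throat and discharge_ok THEN hydration_advised]. New: hydration_advised.
Round 5: (iv) [IF hydration_advised and discharge_ok THEN chest_pain]; (vii) [IF hydration_advised THEN o2_sat_low]. New: chest_pain, o2_sat_low.

chest_pain, discharge_ok, fever_present, followup_48h, high_risk, hydration_advised, isolate, o2_sat_low, order_xray, rash, sore_throat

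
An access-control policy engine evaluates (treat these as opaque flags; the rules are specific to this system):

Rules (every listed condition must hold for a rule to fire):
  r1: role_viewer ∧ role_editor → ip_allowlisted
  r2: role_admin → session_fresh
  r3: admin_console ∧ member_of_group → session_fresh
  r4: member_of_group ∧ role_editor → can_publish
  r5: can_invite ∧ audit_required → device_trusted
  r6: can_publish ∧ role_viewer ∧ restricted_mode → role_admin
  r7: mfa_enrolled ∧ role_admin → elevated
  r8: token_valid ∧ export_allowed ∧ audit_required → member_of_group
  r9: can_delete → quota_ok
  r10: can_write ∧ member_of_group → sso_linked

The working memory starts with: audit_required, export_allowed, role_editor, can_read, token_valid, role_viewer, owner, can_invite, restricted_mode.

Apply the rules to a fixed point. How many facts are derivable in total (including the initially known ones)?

Round 1: r1 [role_viewer ∧ role_editor → ip_allowlisted]; r5 [can_invite ∧ audit_required → device_trusted]; r8 [token_valid ∧ export_allowed ∧ audit_required → member_of_group]. Adds ip_allowlisted, device_trusted, member_of_group.
Round 2: r4 [member_of_group ∧ role_editor → can_publish]. Adds can_publish.
Round 3: r6 [can_publish ∧ role_viewer ∧ restricted_mode → role_admin]. Adds role_admin.
Round 4: r2 [role_admin → session_fresh]. Adds session_fresh.
Closure: {audit_required, can_invite, can_publish, can_read, device_trusted, export_allowed, ip_allowlisted, member_of_group, owner, restricted_mode, role_admin, role_editor, role_viewer, session_fresh, token_valid} — 15 facts.

15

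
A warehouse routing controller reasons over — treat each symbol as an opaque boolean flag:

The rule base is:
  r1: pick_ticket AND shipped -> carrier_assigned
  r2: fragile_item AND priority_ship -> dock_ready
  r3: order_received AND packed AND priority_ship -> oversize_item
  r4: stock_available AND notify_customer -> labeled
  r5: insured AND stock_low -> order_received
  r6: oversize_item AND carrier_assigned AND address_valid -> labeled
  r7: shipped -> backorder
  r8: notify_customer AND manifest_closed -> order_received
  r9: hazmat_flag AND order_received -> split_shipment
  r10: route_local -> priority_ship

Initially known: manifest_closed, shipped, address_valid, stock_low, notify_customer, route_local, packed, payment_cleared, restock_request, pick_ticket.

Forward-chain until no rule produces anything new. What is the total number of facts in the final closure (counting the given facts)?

16

Round 1 — r1, r7, r8, r10, derive carrier_assigned, backorder, order_received, priority_ship.
Round 2 — r3, derive oversize_item.
Round 3 — r6, derive labeled.
Closure: {address_valid, backorder, carrier_assigned, labeled, manifest_closed, notify_customer, order_received, oversize_item, packed, payment_cleared, pick_ticket, priority_ship, restock_request, route_local, shipped, stock_low} — 16 facts.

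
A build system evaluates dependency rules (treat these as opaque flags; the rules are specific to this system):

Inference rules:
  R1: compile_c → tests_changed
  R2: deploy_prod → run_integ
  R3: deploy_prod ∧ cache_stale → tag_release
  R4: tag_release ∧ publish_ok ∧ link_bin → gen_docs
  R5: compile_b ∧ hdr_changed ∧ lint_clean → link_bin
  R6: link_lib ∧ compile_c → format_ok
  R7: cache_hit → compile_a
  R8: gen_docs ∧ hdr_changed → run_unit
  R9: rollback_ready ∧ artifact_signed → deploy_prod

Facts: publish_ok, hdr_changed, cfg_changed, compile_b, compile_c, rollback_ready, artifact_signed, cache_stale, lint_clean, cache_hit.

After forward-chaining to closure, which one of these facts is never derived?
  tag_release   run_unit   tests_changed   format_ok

format_ok

Round 1: R1 [compile_c → tests_changed]; R5 [compile_b ∧ hdr_changed ∧ lint_clean → link_bin]; R7 [cache_hit → compile_a]; R9 [rollback_ready ∧ artifact_signed → deploy_prod]. Adds tests_changed, link_bin, compile_a, deploy_prod.
Round 2: R2 [deploy_prod → run_integ]; R3 [deploy_prod ∧ cache_stale → tag_release]. Adds run_integ, tag_release.
Round 3: R4 [tag_release ∧ publish_ok ∧ link_bin → gen_docs]. Adds gen_docs.
Round 4: R8 [gen_docs ∧ hdr_changed → run_unit]. Adds run_unit.
Derived: tag_release (round 2), tests_changed (round 1), run_unit (round 4). format_ok never appears in any round.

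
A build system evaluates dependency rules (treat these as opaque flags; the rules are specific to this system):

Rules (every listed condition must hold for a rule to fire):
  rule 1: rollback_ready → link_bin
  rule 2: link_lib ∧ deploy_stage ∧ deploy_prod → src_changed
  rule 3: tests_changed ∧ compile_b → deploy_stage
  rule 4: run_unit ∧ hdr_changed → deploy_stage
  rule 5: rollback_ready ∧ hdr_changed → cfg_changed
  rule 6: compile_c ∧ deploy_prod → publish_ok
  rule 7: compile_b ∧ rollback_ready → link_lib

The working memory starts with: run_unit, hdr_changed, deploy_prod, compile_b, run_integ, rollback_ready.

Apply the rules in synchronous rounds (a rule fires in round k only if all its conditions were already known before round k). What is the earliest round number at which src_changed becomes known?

2

Round 1 — rule 1, rule 4, rule 5, rule 7, derive link_bin, deploy_stage, cfg_changed, link_lib.
Round 2 — rule 2, derive src_changed.
src_changed first appears in round 2.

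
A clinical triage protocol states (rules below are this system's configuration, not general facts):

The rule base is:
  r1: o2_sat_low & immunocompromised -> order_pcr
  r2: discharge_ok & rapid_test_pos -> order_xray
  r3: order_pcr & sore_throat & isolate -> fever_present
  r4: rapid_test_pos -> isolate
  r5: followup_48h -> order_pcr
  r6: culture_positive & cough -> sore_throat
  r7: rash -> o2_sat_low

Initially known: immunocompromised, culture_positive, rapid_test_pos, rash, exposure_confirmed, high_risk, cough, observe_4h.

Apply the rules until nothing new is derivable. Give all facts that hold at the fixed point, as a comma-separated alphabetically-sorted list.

Round 1: r4 [rapid_test_pos -> isolate]; r6 [culture_positive & cough -> sore_throat]; r7 [rash -> o2_sat_low]. New: isolate, sore_throat, o2_sat_low.
Round 2: r1 [o2_sat_low & immunocompromised -> order_pcr]. New: order_pcr.
Round 3: r3 [order_pcr & sore_throat & isolate -> fever_present]. New: fever_present.

cough, culture_positive, exposure_confirmed, fever_present, high_risk, immunocompromised, isolate, o2_sat_low, observe_4h, order_pcr, rapid_test_pos, rash, sore_throat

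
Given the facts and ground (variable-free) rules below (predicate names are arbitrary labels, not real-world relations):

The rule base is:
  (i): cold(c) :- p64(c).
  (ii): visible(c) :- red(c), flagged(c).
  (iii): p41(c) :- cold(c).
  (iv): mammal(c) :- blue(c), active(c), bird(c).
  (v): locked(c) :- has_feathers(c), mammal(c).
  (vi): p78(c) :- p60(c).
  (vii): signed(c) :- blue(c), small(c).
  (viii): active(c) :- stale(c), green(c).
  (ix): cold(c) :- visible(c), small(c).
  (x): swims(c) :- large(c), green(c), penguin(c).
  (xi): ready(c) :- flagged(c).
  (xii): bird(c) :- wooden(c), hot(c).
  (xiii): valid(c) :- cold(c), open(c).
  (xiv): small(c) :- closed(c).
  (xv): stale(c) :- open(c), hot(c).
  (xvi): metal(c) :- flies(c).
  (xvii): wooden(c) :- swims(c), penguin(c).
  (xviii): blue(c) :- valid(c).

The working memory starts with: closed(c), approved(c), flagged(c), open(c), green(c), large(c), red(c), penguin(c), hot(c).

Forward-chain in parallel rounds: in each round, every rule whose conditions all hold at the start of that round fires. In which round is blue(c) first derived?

4

[1] (ii) [visible(c) :- red(c), flagged(c).]; (x) [swims(c) :- large(c), green(c), penguin(c).]; (xi) [ready(c) :- flagged(c).]; (xiv) [small(c) :- closed(c).]; (xv) [stale(c) :- open(c), hot(c).]. ⇒ new: visible(c), swims(c), ready(c), small(c), stale(c).
[2] (viii) [active(c) :- stale(c), green(c).]; (ix) [cold(c) :- visible(c), small(c).]; (xvii) [wooden(c) :- swims(c), penguin(c).]. ⇒ new: active(c), cold(c), wooden(c).
[3] (iii) [p41(c) :- cold(c).]; (xii) [bird(c) :- wooden(c), hot(c).]; (xiii) [valid(c) :- cold(c), open(c).]. ⇒ new: p41(c), bird(c), valid(c).
[4] (xviii) [blue(c) :- valid(c).]. ⇒ new: blue(c).
blue(c) first appears in round 4.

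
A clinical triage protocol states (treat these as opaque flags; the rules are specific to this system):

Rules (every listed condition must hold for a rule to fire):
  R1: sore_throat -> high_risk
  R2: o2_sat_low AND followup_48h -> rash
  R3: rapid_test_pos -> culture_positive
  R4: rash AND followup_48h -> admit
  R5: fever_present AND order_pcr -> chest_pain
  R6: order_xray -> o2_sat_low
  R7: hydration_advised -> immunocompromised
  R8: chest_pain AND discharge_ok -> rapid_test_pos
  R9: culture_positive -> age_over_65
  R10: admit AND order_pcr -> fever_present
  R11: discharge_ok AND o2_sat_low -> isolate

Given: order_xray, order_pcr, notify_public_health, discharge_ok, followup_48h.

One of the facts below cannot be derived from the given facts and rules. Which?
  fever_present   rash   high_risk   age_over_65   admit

high_risk

Round 1: R6 [order_xray -> o2_sat_low]. Adds o2_sat_low.
Round 2: R2 [o2_sat_low AND followup_48h -> rash]; R11 [discharge_ok AND o2_sat_low -> isolate]. Adds rash, isolate.
Round 3: R4 [rash AND followup_48h -> admit]. Adds admit.
Round 4: R10 [admit AND order_pcr -> fever_present]. Adds fever_present.
Round 5: R5 [fever_present AND order_pcr -> chest_pain]. Adds chest_pain.
Round 6: R8 [chest_pain AND discharge_ok -> rapid_test_pos]. Adds rapid_test_pos.
Round 7: R3 [rapid_test_pos -> culture_positive]. Adds culture_positive.
Round 8: R9 [culture_positive -> age_over_65]. Adds age_over_65.
Derived: fever_present (round 4), rash (round 2), age_over_65 (round 8), admit (round 3). high_risk never appears in any round.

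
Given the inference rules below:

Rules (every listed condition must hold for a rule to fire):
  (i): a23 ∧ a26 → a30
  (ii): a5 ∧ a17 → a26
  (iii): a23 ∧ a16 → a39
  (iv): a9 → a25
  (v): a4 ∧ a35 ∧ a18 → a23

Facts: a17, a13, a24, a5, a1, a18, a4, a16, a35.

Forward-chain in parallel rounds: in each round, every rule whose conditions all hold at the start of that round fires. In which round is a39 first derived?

2

Round 1 fires (ii), (v), giving a26, a23.
Round 2 fires (i), (iii), giving a30, a39.
a39 first appears in round 2.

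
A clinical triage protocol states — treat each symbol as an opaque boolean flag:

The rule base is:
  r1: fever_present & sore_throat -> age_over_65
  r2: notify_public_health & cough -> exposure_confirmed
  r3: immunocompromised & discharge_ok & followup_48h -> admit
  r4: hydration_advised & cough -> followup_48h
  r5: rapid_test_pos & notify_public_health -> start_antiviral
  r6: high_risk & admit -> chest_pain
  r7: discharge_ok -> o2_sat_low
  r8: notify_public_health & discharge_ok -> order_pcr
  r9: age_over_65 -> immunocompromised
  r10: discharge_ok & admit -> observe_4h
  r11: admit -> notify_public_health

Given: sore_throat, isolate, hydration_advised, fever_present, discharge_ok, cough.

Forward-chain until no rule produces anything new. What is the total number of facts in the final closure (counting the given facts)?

Round 1 — r1, r4, r7, derive age_over_65, followup_48h, o2_sat_low.
Round 2 — r9, derive immunocompromised.
Round 3 — r3, derive admit.
Round 4 — r10, r11, derive observe_4h, notify_public_health.
Round 5 — r2, r8, derive exposure_confirmed, order_pcr.
Closure: {admit, age_over_65, cough, discharge_ok, exposure_confirmed, fever_present, followup_48h, hydration_advised, immunocompromised, isolate, notify_public_health, o2_sat_low, observe_4h, order_pcr, sore_throat} — 15 facts.

15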